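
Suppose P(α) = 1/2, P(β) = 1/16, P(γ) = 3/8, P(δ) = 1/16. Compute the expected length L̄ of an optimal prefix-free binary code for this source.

Repeatedly combine the two least-probable nodes; the expected code length is the sum of the merged weights.
merge 1/16 + 1/16 → 1/8
merge 1/8 + 3/8 → 1/2
merge 1/2 + 1/2 → 1
L = 1/8 + 1/2 + 1 = 13/8 = 1.625 bits/symbol.

1.625 bits/symbol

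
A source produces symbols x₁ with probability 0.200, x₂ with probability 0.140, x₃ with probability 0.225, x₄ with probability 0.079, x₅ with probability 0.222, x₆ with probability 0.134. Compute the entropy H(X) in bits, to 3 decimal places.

2.506 bits

H = −Σ pᵢ log₂ pᵢ.
−0.200·log₂(0.200) = 0.4644
−0.140·log₂(0.140) = 0.3971
−0.225·log₂(0.225) = 0.4842
−0.079·log₂(0.079) = 0.2893
−0.222·log₂(0.222) = 0.4820
−0.134·log₂(0.134) = 0.3886
Sum ≈ 2.5056 → 2.506 bits.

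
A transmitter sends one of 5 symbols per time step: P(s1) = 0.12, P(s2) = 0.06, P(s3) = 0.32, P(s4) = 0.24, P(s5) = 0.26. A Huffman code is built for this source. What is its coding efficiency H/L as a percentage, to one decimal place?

Entropy H = −Σ p log₂ p ≈ 2.1361 bits.
Huffman merges: 3/50+3/25→9/50; 9/50+6/25→21/50; 13/50+8/25→29/50; 21/50+29/50→1. L = 109/50 ≈ 2.1800.
Efficiency = H/L = 2.1361/2.1800 = 98.0%.

98.0%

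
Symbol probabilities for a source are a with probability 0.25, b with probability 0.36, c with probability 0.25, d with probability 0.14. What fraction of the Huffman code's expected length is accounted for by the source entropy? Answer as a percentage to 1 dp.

Entropy H = −Σ p log₂ p ≈ 1.9277 bits.
Huffman merges: 7/50+1/4→39/100; 1/4+9/25→61/100; 39/100+61/100→1. L = 2 ≈ 2.0000.
Efficiency = H/L = 1.9277/2.0000 = 96.4%.

96.4%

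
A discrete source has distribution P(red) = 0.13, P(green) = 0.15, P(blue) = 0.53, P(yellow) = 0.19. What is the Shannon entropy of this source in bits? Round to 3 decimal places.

H = −Σ pᵢ log₂ pᵢ.
−0.13·log₂(0.13) = 0.3826
−0.15·log₂(0.15) = 0.4105
−0.53·log₂(0.53) = 0.4854
−0.19·log₂(0.19) = 0.4552
Sum ≈ 1.7339 → 1.734 bits.

1.734 bits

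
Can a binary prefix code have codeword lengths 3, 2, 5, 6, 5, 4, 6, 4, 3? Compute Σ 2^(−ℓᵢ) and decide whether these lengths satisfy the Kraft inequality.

0.71875; yes

With common denominator 2^6 = 64: Σ 2^(−ℓᵢ) = 8/64 + 16/64 + 2/64 + 1/64 + 2/64 + 4/64 + 1/64 + 4/64 + 8/64 = 46/64 = 0.71875.
Kraft's inequality requires Σ ≤ 1; here Σ = 0.71875 ≤ 1, so such a prefix code exists.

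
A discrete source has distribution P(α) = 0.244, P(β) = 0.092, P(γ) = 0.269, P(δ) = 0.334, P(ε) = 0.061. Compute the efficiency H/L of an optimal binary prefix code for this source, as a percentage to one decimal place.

97.4%

Entropy H = −Σ p log₂ p ≈ 2.0974 bits.
Huffman merges: 61/1000+23/250→153/1000; 153/1000+61/250→397/1000; 269/1000+167/500→603/1000; 397/1000+603/1000→1. L = 2153/1000 ≈ 2.1530.
Efficiency = H/L = 2.0974/2.1530 = 97.4%.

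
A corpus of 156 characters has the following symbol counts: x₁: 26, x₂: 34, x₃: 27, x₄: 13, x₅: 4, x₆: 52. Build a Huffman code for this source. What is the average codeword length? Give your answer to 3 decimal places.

2.385 bits/symbol

Probabilities are the counts divided by 156.
Repeatedly combine the two least-probable nodes; the expected code length is the sum of the merged weights.
merge 1/39 + 1/12 → 17/156
merge 17/156 + 1/6 → 43/156
merge 9/52 + 17/78 → 61/156
merge 43/156 + 1/3 → 95/156
merge 61/156 + 95/156 → 1
L = 17/156 + 43/156 + 61/156 + 95/156 + 1 = 31/13 ≈ 2.385 bits/symbol.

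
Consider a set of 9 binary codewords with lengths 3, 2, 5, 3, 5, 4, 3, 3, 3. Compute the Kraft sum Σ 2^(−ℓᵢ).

1

With common denominator 2^5 = 32: Σ 2^(−ℓᵢ) = 4/32 + 8/32 + 1/32 + 4/32 + 1/32 + 2/32 + 4/32 + 4/32 + 4/32 = 32/32 = 1.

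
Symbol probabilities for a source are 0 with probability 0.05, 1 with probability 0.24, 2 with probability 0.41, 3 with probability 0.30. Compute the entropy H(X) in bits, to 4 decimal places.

H = −Σ pᵢ log₂ pᵢ.
−0.05·log₂(0.05) = 0.2161
−0.24·log₂(0.24) = 0.4941
−0.41·log₂(0.41) = 0.5274
−0.30·log₂(0.30) = 0.5211
Sum ≈ 1.7587 → 1.7587 bits.

1.7587 bits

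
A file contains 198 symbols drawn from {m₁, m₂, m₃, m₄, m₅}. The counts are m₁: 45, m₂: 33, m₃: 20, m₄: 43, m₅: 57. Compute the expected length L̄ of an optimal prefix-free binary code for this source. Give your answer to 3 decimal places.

2.268 bits/symbol

Probabilities are the counts divided by 198.
Repeatedly combine the two least-probable nodes; the expected code length is the sum of the merged weights.
merge 10/99 + 1/6 → 53/198
merge 43/198 + 5/22 → 4/9
merge 53/198 + 19/66 → 5/9
merge 4/9 + 5/9 → 1
L = 53/198 + 4/9 + 5/9 + 1 = 449/198 ≈ 2.268 bits/symbol.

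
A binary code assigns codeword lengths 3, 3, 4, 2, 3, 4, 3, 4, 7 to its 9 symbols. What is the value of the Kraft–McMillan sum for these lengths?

With common denominator 2^7 = 128: Σ 2^(−ℓᵢ) = 16/128 + 16/128 + 8/128 + 32/128 + 16/128 + 8/128 + 16/128 + 8/128 + 1/128 = 121/128 = 0.9453125.

0.9453125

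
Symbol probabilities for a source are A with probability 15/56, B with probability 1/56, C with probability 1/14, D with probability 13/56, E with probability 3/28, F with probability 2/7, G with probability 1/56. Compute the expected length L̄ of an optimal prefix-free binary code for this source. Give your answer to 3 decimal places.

2.357 bits/symbol

Repeatedly combine the two least-probable nodes; the expected code length is the sum of the merged weights.
merge 1/56 + 1/56 → 1/28
merge 1/28 + 1/14 → 3/28
merge 3/28 + 3/28 → 3/14
merge 3/14 + 13/56 → 25/56
merge 15/56 + 2/7 → 31/56
merge 25/56 + 31/56 → 1
L = 1/28 + 3/28 + 3/14 + 25/56 + 31/56 + 1 = 33/14 ≈ 2.357 bits/symbol.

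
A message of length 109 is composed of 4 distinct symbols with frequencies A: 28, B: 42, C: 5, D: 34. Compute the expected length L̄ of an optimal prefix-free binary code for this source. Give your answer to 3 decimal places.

1.917 bits/symbol

Probabilities are the counts divided by 109.
Repeatedly combine the two least-probable nodes; the expected code length is the sum of the merged weights.
merge 5/109 + 28/109 → 33/109
merge 33/109 + 34/109 → 67/109
merge 42/109 + 67/109 → 1
L = 33/109 + 67/109 + 1 = 209/109 ≈ 1.917 bits/symbol.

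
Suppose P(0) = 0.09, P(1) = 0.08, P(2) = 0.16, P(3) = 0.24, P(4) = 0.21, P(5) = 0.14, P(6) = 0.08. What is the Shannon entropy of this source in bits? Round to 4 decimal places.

2.6828 bits

H = −Σ pᵢ log₂ pᵢ.
−0.09·log₂(0.09) = 0.3127
−0.08·log₂(0.08) = 0.2915
−0.16·log₂(0.16) = 0.4230
−0.24·log₂(0.24) = 0.4941
−0.21·log₂(0.21) = 0.4728
−0.14·log₂(0.14) = 0.3971
−0.08·log₂(0.08) = 0.2915
Sum ≈ 2.6828 → 2.6828 bits.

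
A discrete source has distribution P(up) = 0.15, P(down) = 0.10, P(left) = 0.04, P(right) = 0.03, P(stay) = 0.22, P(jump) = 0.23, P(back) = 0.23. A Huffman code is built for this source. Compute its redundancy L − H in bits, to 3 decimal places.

Entropy H = −Σ p log₂ p ≈ 2.5362 bits.
Huffman merges: 3/100+1/25→7/100; 7/100+1/10→17/100; 3/20+17/100→8/25; 11/50+23/100→9/20; 23/100+8/25→11/20; 9/20+11/20→1. L = 64/25 ≈ 2.5600.
L − H = 2.5600 − 2.5362 = 0.024 bits.

0.024 bits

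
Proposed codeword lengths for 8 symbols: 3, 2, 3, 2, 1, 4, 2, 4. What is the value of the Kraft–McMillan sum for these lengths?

1.625

With common denominator 2^4 = 16: Σ 2^(−ℓᵢ) = 2/16 + 4/16 + 2/16 + 4/16 + 8/16 + 1/16 + 4/16 + 1/16 = 26/16 = 1.625.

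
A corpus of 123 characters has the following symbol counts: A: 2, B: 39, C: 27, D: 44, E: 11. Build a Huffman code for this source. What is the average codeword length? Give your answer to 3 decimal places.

2.073 bits/symbol

Probabilities are the counts divided by 123.
Repeatedly combine the two least-probable nodes; the expected code length is the sum of the merged weights.
merge 2/123 + 11/123 → 13/123
merge 13/123 + 9/41 → 40/123
merge 13/41 + 40/123 → 79/123
merge 44/123 + 79/123 → 1
L = 13/123 + 40/123 + 79/123 + 1 = 85/41 ≈ 2.073 bits/symbol.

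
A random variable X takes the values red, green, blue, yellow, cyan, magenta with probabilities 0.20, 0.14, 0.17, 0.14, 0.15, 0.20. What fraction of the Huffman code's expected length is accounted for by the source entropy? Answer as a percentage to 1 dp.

98.8%

Entropy H = −Σ p log₂ p ≈ 2.5681 bits.
Huffman merges: 7/50+7/50→7/25; 3/20+17/100→8/25; 1/5+1/5→2/5; 7/25+8/25→3/5; 2/5+3/5→1. L = 13/5 ≈ 2.6000.
Efficiency = H/L = 2.5681/2.6000 = 98.8%.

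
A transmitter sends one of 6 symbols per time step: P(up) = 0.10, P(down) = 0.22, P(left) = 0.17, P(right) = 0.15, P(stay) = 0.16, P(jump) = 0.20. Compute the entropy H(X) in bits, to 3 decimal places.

H = −Σ pᵢ log₂ pᵢ.
−0.10·log₂(0.10) = 0.3322
−0.22·log₂(0.22) = 0.4806
−0.17·log₂(0.17) = 0.4346
−0.15·log₂(0.15) = 0.4105
−0.16·log₂(0.16) = 0.4230
−0.20·log₂(0.20) = 0.4644
Sum ≈ 2.5453 → 2.545 bits.

2.545 bits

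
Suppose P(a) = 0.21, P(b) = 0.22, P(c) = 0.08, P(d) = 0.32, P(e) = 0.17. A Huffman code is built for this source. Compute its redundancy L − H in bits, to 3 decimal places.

0.044 bits

Entropy H = −Σ p log₂ p ≈ 2.2055 bits.
Huffman merges: 2/25+17/100→1/4; 21/100+11/50→43/100; 1/4+8/25→57/100; 43/100+57/100→1. L = 9/4 ≈ 2.2500.
L − H = 2.2500 − 2.2055 = 0.044 bits.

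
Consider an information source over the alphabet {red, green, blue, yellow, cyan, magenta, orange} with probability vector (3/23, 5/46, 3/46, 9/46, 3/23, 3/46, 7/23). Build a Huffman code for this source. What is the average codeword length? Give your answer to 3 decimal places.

Repeatedly combine the two least-probable nodes; the expected code length is the sum of the merged weights.
merge 3/46 + 3/46 → 3/23
merge 5/46 + 3/23 → 11/46
merge 3/23 + 3/23 → 6/23
merge 9/46 + 11/46 → 10/23
merge 6/23 + 7/23 → 13/23
merge 10/23 + 13/23 → 1
L = 3/23 + 11/46 + 6/23 + 10/23 + 13/23 + 1 = 121/46 ≈ 2.630 bits/symbol.

2.630 bits/symbol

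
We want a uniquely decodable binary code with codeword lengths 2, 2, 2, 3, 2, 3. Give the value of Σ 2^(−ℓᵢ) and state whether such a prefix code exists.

With common denominator 2^3 = 8: Σ 2^(−ℓᵢ) = 2/8 + 2/8 + 2/8 + 1/8 + 2/8 + 1/8 = 10/8 = 1.25.
Kraft's inequality requires Σ ≤ 1; here Σ = 1.25 > 1, so no such prefix code exists.

1.25; no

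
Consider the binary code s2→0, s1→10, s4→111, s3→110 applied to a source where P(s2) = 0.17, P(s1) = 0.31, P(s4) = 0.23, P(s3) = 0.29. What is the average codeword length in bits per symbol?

L̄ = Σ pᵢ·ℓᵢ = 0.17·1 + 0.31·2 + 0.23·3 + 0.29·3 = 2.35 bits/symbol.

2.35 bits/symbol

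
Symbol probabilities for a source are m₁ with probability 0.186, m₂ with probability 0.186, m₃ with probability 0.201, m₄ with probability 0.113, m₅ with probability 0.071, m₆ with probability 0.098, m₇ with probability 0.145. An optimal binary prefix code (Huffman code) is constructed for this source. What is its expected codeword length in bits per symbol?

2.782 bits/symbol

Repeatedly combine the two least-probable nodes; the expected code length is the sum of the merged weights.
merge 71/1000 + 49/500 → 169/1000
merge 113/1000 + 29/200 → 129/500
merge 169/1000 + 93/500 → 71/200
merge 93/500 + 201/1000 → 387/1000
merge 129/500 + 71/200 → 613/1000
merge 387/1000 + 613/1000 → 1
L = 169/1000 + 129/500 + 71/200 + 387/1000 + 613/1000 + 1 = 1391/500 = 2.782 bits/symbol.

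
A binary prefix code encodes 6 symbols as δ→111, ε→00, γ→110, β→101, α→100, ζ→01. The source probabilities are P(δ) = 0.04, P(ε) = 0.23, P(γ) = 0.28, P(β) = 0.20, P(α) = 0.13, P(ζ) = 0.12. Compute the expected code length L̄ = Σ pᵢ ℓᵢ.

2.65 bits/symbol

L̄ = Σ pᵢ·ℓᵢ = 0.04·3 + 0.23·2 + 0.28·3 + 0.20·3 + 0.13·3 + 0.12·2 = 2.65 bits/symbol.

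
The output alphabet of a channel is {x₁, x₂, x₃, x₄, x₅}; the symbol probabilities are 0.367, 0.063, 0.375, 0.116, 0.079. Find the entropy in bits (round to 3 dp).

1.962 bits

H = −Σ pᵢ log₂ pᵢ.
−0.367·log₂(0.367) = 0.5307
−0.063·log₂(0.063) = 0.2513
−0.375·log₂(0.375) = 0.5306
−0.116·log₂(0.116) = 0.3605
−0.079·log₂(0.079) = 0.2893
Sum ≈ 1.9625 → 1.962 bits.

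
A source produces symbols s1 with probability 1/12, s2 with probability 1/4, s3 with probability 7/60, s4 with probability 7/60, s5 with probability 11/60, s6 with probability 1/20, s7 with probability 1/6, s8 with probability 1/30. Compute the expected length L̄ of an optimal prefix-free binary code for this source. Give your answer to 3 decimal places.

Repeatedly combine the two least-probable nodes; the expected code length is the sum of the merged weights.
merge 1/30 + 1/20 → 1/12
merge 1/12 + 1/12 → 1/6
merge 7/60 + 7/60 → 7/30
merge 1/6 + 1/6 → 1/3
merge 11/60 + 7/30 → 5/12
merge 1/4 + 1/3 → 7/12
merge 5/12 + 7/12 → 1
L = 1/12 + 1/6 + 7/30 + 1/3 + 5/12 + 7/12 + 1 = 169/60 ≈ 2.817 bits/symbol.

2.817 bits/symbol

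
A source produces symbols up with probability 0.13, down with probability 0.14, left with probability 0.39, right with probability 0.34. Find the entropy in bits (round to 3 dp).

H = −Σ pᵢ log₂ pᵢ.
−0.13·log₂(0.13) = 0.3826
−0.14·log₂(0.14) = 0.3971
−0.39·log₂(0.39) = 0.5298
−0.34·log₂(0.34) = 0.5292
Sum ≈ 1.8387 → 1.839 bits.

1.839 bits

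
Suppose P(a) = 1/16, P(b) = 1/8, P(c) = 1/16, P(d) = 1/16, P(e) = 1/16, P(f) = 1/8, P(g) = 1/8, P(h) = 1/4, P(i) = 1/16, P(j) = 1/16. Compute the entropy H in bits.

Each probability is a power of 1/2, so log₂(1/p) is an integer.
H = Σ p·log₂(1/p) = 1/16·4 + 1/8·3 + 1/16·4 + 1/16·4 + 1/16·4 + 1/8·3 + 1/8·3 + 1/4·2 + 1/16·4 + 1/16·4 = 3.125 bits.

3.125 bits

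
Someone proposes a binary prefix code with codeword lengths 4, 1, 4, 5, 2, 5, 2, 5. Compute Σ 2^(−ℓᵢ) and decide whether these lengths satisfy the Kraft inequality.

1.21875; no

With common denominator 2^5 = 32: Σ 2^(−ℓᵢ) = 2/32 + 16/32 + 2/32 + 1/32 + 8/32 + 1/32 + 8/32 + 1/32 = 39/32 = 1.21875.
Kraft's inequality requires Σ ≤ 1; here Σ = 1.21875 > 1, so no such prefix code exists.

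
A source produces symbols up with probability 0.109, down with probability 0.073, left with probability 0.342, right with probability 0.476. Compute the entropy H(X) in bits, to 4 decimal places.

H = −Σ pᵢ log₂ pᵢ.
−0.109·log₂(0.109) = 0.3485
−0.073·log₂(0.073) = 0.2756
−0.342·log₂(0.342) = 0.5294
−0.476·log₂(0.476) = 0.5098
Sum ≈ 1.6634 → 1.6634 bits.

1.6634 bits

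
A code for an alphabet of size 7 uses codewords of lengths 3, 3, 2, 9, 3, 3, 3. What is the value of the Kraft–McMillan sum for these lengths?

With common denominator 2^9 = 512: Σ 2^(−ℓᵢ) = 64/512 + 64/512 + 128/512 + 1/512 + 64/512 + 64/512 + 64/512 = 449/512 = 0.876953125.

0.876953125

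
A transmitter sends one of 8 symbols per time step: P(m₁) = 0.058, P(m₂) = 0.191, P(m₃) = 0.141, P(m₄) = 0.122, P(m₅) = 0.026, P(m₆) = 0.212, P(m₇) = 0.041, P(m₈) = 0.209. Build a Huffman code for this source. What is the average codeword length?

Repeatedly combine the two least-probable nodes; the expected code length is the sum of the merged weights.
merge 13/500 + 41/1000 → 67/1000
merge 29/500 + 67/1000 → 1/8
merge 61/500 + 1/8 → 247/1000
merge 141/1000 + 191/1000 → 83/250
merge 209/1000 + 53/250 → 421/1000
merge 247/1000 + 83/250 → 579/1000
merge 421/1000 + 579/1000 → 1
L = 67/1000 + 1/8 + 247/1000 + 83/250 + 421/1000 + 579/1000 + 1 = 2771/1000 = 2.771 bits/symbol.

2.771 bits/symbol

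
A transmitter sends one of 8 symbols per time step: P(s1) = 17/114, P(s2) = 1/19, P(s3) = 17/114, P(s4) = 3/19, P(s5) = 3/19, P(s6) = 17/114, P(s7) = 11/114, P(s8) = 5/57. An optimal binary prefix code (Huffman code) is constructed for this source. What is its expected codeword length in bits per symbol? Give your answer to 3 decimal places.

2.982 bits/symbol

Repeatedly combine the two least-probable nodes; the expected code length is the sum of the merged weights.
merge 1/19 + 5/57 → 8/57
merge 11/114 + 8/57 → 9/38
merge 17/114 + 17/114 → 17/57
merge 17/114 + 3/19 → 35/114
merge 3/19 + 9/38 → 15/38
merge 17/57 + 35/114 → 23/38
merge 15/38 + 23/38 → 1
L = 8/57 + 9/38 + 17/57 + 35/114 + 15/38 + 23/38 + 1 = 170/57 ≈ 2.982 bits/symbol.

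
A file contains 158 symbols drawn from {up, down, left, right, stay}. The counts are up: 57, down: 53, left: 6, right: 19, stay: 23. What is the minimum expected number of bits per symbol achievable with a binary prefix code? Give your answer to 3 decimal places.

Probabilities are the counts divided by 158.
Repeatedly combine the two least-probable nodes; the expected code length is the sum of the merged weights.
merge 3/79 + 19/158 → 25/158
merge 23/158 + 25/158 → 24/79
merge 24/79 + 53/158 → 101/158
merge 57/158 + 101/158 → 1
L = 25/158 + 24/79 + 101/158 + 1 = 166/79 ≈ 2.101 bits/symbol.

2.101 bits/symbol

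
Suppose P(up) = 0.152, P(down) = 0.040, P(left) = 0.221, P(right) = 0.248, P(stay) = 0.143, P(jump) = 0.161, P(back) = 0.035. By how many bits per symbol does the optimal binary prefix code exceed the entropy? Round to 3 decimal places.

Entropy H = −Σ p log₂ p ≈ 2.5738 bits.
Huffman merges: 7/200+1/25→3/40; 3/40+143/1000→109/500; 19/125+161/1000→313/1000; 109/500+221/1000→439/1000; 31/125+313/1000→561/1000; 439/1000+561/1000→1. L = 1303/500 ≈ 2.6060.
L − H = 2.6060 − 2.5738 = 0.032 bits.

0.032 bits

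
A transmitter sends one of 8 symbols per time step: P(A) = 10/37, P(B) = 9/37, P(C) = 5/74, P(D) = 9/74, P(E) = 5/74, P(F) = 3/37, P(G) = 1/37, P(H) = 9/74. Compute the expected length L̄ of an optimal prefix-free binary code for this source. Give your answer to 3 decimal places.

2.730 bits/symbol

Repeatedly combine the two least-probable nodes; the expected code length is the sum of the merged weights.
merge 1/37 + 5/74 → 7/74
merge 5/74 + 3/37 → 11/74
merge 7/74 + 9/74 → 8/37
merge 9/74 + 11/74 → 10/37
merge 8/37 + 9/37 → 17/37
merge 10/37 + 10/37 → 20/37
merge 17/37 + 20/37 → 1
L = 7/74 + 11/74 + 8/37 + 10/37 + 17/37 + 20/37 + 1 = 101/37 ≈ 2.730 bits/symbol.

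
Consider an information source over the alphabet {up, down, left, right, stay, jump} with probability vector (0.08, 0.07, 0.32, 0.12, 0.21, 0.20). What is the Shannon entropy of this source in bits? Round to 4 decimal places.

H = −Σ pᵢ log₂ pᵢ.
−0.08·log₂(0.08) = 0.2915
−0.07·log₂(0.07) = 0.2686
−0.32·log₂(0.32) = 0.5260
−0.12·log₂(0.12) = 0.3671
−0.21·log₂(0.21) = 0.4728
−0.20·log₂(0.20) = 0.4644
Sum ≈ 2.3904 → 2.3904 bits.

2.3904 bits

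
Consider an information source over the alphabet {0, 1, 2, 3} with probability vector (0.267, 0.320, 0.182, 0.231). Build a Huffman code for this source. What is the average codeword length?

2 bits/symbol

Repeatedly combine the two least-probable nodes; the expected code length is the sum of the merged weights.
merge 91/500 + 231/1000 → 413/1000
merge 267/1000 + 8/25 → 587/1000
merge 413/1000 + 587/1000 → 1
L = 413/1000 + 587/1000 + 1 = 2 bits/symbol.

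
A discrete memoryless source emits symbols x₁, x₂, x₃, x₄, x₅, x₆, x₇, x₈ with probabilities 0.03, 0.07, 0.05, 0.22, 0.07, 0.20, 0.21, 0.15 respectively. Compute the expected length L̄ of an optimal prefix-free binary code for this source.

2.79 bits/symbol

Repeatedly combine the two least-probable nodes; the expected code length is the sum of the merged weights.
merge 3/100 + 1/20 → 2/25
merge 7/100 + 7/100 → 7/50
merge 2/25 + 7/50 → 11/50
merge 3/20 + 1/5 → 7/20
merge 21/100 + 11/50 → 43/100
merge 11/50 + 7/20 → 57/100
merge 43/100 + 57/100 → 1
L = 2/25 + 7/50 + 11/50 + 7/20 + 43/100 + 57/100 + 1 = 279/100 = 2.79 bits/symbol.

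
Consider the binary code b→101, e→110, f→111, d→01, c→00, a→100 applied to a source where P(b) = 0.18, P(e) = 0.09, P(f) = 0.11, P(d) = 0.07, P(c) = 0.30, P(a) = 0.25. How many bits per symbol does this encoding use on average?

2.63 bits/symbol

L̄ = Σ pᵢ·ℓᵢ = 0.18·3 + 0.09·3 + 0.11·3 + 0.07·2 + 0.30·2 + 0.25·3 = 2.63 bits/symbol.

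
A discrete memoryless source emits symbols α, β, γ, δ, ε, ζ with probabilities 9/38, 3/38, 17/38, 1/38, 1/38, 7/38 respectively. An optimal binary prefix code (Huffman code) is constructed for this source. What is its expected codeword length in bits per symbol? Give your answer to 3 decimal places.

2.053 bits/symbol

Repeatedly combine the two least-probable nodes; the expected code length is the sum of the merged weights.
merge 1/38 + 1/38 → 1/19
merge 1/19 + 3/38 → 5/38
merge 5/38 + 7/38 → 6/19
merge 9/38 + 6/19 → 21/38
merge 17/38 + 21/38 → 1
L = 1/19 + 5/38 + 6/19 + 21/38 + 1 = 39/19 ≈ 2.053 bits/symbol.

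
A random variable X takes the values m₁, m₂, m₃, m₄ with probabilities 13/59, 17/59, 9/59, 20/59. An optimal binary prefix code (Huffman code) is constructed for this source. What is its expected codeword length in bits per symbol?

Repeatedly combine the two least-probable nodes; the expected code length is the sum of the merged weights.
merge 9/59 + 13/59 → 22/59
merge 17/59 + 20/59 → 37/59
merge 22/59 + 37/59 → 1
L = 22/59 + 37/59 + 1 = 2 bits/symbol.

2 bits/symbol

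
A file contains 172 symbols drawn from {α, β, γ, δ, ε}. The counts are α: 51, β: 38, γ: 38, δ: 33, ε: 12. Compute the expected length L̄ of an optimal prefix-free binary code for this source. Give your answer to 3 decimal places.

2.262 bits/symbol

Probabilities are the counts divided by 172.
Repeatedly combine the two least-probable nodes; the expected code length is the sum of the merged weights.
merge 3/43 + 33/172 → 45/172
merge 19/86 + 19/86 → 19/43
merge 45/172 + 51/172 → 24/43
merge 19/43 + 24/43 → 1
L = 45/172 + 19/43 + 24/43 + 1 = 389/172 ≈ 2.262 bits/symbol.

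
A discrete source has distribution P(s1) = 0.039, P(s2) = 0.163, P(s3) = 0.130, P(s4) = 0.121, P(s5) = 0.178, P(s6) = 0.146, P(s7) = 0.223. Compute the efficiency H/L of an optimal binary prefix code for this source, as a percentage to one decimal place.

Entropy H = −Σ p log₂ p ≈ 2.6917 bits.
Huffman merges: 39/1000+121/1000→4/25; 13/100+73/500→69/250; 4/25+163/1000→323/1000; 89/500+223/1000→401/1000; 69/250+323/1000→599/1000; 401/1000+599/1000→1. L = 2759/1000 ≈ 2.7590.
Efficiency = H/L = 2.6917/2.7590 = 97.6%.

97.6%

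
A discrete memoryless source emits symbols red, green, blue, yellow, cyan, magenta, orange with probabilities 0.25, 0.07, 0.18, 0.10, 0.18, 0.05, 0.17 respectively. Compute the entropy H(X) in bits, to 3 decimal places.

H = −Σ pᵢ log₂ pᵢ.
−0.25·log₂(0.25) = 0.5000
−0.07·log₂(0.07) = 0.2686
−0.18·log₂(0.18) = 0.4453
−0.10·log₂(0.10) = 0.3322
−0.18·log₂(0.18) = 0.4453
−0.05·log₂(0.05) = 0.2161
−0.17·log₂(0.17) = 0.4346
Sum ≈ 2.6420 → 2.642 bits.

2.642 bits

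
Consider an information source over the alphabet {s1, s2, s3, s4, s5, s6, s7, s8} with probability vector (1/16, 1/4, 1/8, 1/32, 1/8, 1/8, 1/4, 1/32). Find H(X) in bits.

2.6875 bits

Each probability is a power of 1/2, so log₂(1/p) is an integer.
H = Σ p·log₂(1/p) = 1/16·4 + 1/4·2 + 1/8·3 + 1/32·5 + 1/8·3 + 1/8·3 + 1/4·2 + 1/32·5 = 2.6875 bits.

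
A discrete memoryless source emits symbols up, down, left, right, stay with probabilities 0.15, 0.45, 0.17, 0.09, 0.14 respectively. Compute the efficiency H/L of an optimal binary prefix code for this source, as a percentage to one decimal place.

Entropy H = −Σ p log₂ p ≈ 2.0733 bits.
Huffman merges: 9/100+7/50→23/100; 3/20+17/100→8/25; 23/100+8/25→11/20; 9/20+11/20→1. L = 21/10 ≈ 2.1000.
Efficiency = H/L = 2.0733/2.1000 = 98.7%.

98.7%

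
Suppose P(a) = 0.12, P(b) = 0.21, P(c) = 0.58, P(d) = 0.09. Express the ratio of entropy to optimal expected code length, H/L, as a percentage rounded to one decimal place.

98.7%

Entropy H = −Σ p log₂ p ≈ 1.6084 bits.
Huffman merges: 9/100+3/25→21/100; 21/100+21/100→21/50; 21/50+29/50→1. L = 163/100 ≈ 1.6300.
Efficiency = H/L = 1.6084/1.6300 = 98.7%.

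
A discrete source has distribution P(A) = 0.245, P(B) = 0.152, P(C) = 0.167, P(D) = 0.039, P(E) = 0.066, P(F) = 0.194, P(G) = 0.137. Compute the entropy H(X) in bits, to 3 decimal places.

2.635 bits

H = −Σ pᵢ log₂ pᵢ.
−0.245·log₂(0.245) = 0.4971
−0.152·log₂(0.152) = 0.4131
−0.167·log₂(0.167) = 0.4312
−0.039·log₂(0.039) = 0.1825
−0.066·log₂(0.066) = 0.2588
−0.194·log₂(0.194) = 0.4590
−0.137·log₂(0.137) = 0.3929
Sum ≈ 2.6347 → 2.635 bits.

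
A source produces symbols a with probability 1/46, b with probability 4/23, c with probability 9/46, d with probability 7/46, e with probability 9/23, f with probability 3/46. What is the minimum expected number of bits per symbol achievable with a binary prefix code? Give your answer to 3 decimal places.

2.304 bits/symbol

Repeatedly combine the two least-probable nodes; the expected code length is the sum of the merged weights.
merge 1/46 + 3/46 → 2/23
merge 2/23 + 7/46 → 11/46
merge 4/23 + 9/46 → 17/46
merge 11/46 + 17/46 → 14/23
merge 9/23 + 14/23 → 1
L = 2/23 + 11/46 + 17/46 + 14/23 + 1 = 53/23 ≈ 2.304 bits/symbol.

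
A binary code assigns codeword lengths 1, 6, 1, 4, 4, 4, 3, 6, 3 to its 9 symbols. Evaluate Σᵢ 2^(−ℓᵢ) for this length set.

1.46875

With common denominator 2^6 = 64: Σ 2^(−ℓᵢ) = 32/64 + 1/64 + 32/64 + 4/64 + 4/64 + 4/64 + 8/64 + 1/64 + 8/64 = 94/64 = 1.46875.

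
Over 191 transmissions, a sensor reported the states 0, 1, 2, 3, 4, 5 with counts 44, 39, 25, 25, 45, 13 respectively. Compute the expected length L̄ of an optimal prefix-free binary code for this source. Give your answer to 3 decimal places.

2.529 bits/symbol

Probabilities are the counts divided by 191.
Repeatedly combine the two least-probable nodes; the expected code length is the sum of the merged weights.
merge 13/191 + 25/191 → 38/191
merge 25/191 + 38/191 → 63/191
merge 39/191 + 44/191 → 83/191
merge 45/191 + 63/191 → 108/191
merge 83/191 + 108/191 → 1
L = 38/191 + 63/191 + 83/191 + 108/191 + 1 = 483/191 ≈ 2.529 bits/symbol.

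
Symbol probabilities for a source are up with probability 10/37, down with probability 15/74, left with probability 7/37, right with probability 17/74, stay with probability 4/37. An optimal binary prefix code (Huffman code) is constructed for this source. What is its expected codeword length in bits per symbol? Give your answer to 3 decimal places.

Repeatedly combine the two least-probable nodes; the expected code length is the sum of the merged weights.
merge 4/37 + 7/37 → 11/37
merge 15/74 + 17/74 → 16/37
merge 10/37 + 11/37 → 21/37
merge 16/37 + 21/37 → 1
L = 11/37 + 16/37 + 21/37 + 1 = 85/37 ≈ 2.297 bits/symbol.

2.297 bits/symbol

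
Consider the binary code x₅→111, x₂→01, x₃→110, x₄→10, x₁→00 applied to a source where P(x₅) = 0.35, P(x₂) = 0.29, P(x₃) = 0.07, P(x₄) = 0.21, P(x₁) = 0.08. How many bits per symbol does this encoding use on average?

L̄ = Σ pᵢ·ℓᵢ = 0.35·3 + 0.29·2 + 0.07·3 + 0.21·2 + 0.08·2 = 2.42 bits/symbol.

2.42 bits/symbol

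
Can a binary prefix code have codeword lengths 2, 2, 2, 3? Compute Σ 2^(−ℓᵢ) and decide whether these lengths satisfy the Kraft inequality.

0.875; yes

With common denominator 2^3 = 8: Σ 2^(−ℓᵢ) = 2/8 + 2/8 + 2/8 + 1/8 = 7/8 = 0.875.
Kraft's inequality requires Σ ≤ 1; here Σ = 0.875 ≤ 1, so such a prefix code exists.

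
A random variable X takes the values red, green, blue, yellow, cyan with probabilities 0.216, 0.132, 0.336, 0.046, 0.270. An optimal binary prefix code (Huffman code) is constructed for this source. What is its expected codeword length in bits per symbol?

Repeatedly combine the two least-probable nodes; the expected code length is the sum of the merged weights.
merge 23/500 + 33/250 → 89/500
merge 89/500 + 27/125 → 197/500
merge 27/100 + 42/125 → 303/500
merge 197/500 + 303/500 → 1
L = 89/500 + 197/500 + 303/500 + 1 = 1089/500 = 2.178 bits/symbol.

2.178 bits/symbol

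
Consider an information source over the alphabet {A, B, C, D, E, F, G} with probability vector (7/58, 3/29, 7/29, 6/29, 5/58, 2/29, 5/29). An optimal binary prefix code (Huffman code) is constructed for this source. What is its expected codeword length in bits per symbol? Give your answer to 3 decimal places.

2.707 bits/symbol

Repeatedly combine the two least-probable nodes; the expected code length is the sum of the merged weights.
merge 2/29 + 5/58 → 9/58
merge 3/29 + 7/58 → 13/58
merge 9/58 + 5/29 → 19/58
merge 6/29 + 13/58 → 25/58
merge 7/29 + 19/58 → 33/58
merge 25/58 + 33/58 → 1
L = 9/58 + 13/58 + 19/58 + 25/58 + 33/58 + 1 = 157/58 ≈ 2.707 bits/symbol.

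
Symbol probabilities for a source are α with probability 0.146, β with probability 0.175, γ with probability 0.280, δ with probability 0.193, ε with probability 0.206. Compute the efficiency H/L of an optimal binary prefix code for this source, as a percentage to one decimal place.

Entropy H = −Σ p log₂ p ≈ 2.2871 bits.
Huffman merges: 73/500+7/40→321/1000; 193/1000+103/500→399/1000; 7/25+321/1000→601/1000; 399/1000+601/1000→1. L = 2321/1000 ≈ 2.3210.
Efficiency = H/L = 2.2871/2.3210 = 98.5%.

98.5%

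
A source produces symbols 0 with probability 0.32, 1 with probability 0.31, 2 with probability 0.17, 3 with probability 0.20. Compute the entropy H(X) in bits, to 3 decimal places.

H = −Σ pᵢ log₂ pᵢ.
−0.32·log₂(0.32) = 0.5260
−0.31·log₂(0.31) = 0.5238
−0.17·log₂(0.17) = 0.4346
−0.20·log₂(0.20) = 0.4644
Sum ≈ 1.9488 → 1.949 bits.

1.949 bits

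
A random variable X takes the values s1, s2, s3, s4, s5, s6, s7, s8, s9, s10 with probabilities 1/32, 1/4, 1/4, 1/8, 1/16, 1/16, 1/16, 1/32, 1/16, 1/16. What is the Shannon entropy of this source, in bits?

2.9375 bits

Each probability is a power of 1/2, so log₂(1/p) is an integer.
H = Σ p·log₂(1/p) = 1/32·5 + 1/4·2 + 1/4·2 + 1/8·3 + 1/16·4 + 1/16·4 + 1/16·4 + 1/32·5 + 1/16·4 + 1/16·4 = 2.9375 bits.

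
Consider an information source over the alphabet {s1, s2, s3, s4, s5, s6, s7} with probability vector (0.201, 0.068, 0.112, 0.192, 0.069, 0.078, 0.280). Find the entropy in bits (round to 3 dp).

2.607 bits

H = −Σ pᵢ log₂ pᵢ.
−0.201·log₂(0.201) = 0.4653
−0.068·log₂(0.068) = 0.2637
−0.112·log₂(0.112) = 0.3537
−0.192·log₂(0.192) = 0.4571
−0.069·log₂(0.069) = 0.2662
−0.078·log₂(0.078) = 0.2871
−0.280·log₂(0.280) = 0.5142
Sum ≈ 2.6073 → 2.607 bits.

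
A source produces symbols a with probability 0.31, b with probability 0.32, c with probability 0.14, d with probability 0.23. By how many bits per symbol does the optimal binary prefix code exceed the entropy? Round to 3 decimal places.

Entropy H = −Σ p log₂ p ≈ 1.9346 bits.
Huffman merges: 7/50+23/100→37/100; 31/100+8/25→63/100; 37/100+63/100→1. L = 2 ≈ 2.0000.
L − H = 2.0000 − 1.9346 = 0.065 bits.

0.065 bits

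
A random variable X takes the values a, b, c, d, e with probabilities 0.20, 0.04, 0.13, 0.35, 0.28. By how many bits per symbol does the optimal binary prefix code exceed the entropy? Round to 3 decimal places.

0.093 bits

Entropy H = −Σ p log₂ p ≈ 2.0771 bits.
Huffman merges: 1/25+13/100→17/100; 17/100+1/5→37/100; 7/25+7/20→63/100; 37/100+63/100→1. L = 217/100 ≈ 2.1700.
L − H = 2.1700 − 2.0771 = 0.093 bits.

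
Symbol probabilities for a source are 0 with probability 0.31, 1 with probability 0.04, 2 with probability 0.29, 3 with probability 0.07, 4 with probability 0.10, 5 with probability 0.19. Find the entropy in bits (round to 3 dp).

2.283 bits

H = −Σ pᵢ log₂ pᵢ.
−0.31·log₂(0.31) = 0.5238
−0.04·log₂(0.04) = 0.1858
−0.29·log₂(0.29) = 0.5179
−0.07·log₂(0.07) = 0.2686
−0.10·log₂(0.10) = 0.3322
−0.19·log₂(0.19) = 0.4552
Sum ≈ 2.2834 → 2.283 bits.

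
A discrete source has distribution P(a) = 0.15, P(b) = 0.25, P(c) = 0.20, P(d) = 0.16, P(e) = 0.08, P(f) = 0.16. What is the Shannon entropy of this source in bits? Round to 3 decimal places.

H = −Σ pᵢ log₂ pᵢ.
−0.15·log₂(0.15) = 0.4105
−0.25·log₂(0.25) = 0.5000
−0.20·log₂(0.20) = 0.4644
−0.16·log₂(0.16) = 0.4230
−0.08·log₂(0.08) = 0.2915
−0.16·log₂(0.16) = 0.4230
Sum ≈ 2.5125 → 2.512 bits.

2.512 bits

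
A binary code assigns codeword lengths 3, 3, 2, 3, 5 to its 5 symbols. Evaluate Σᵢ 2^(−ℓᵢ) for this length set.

With common denominator 2^5 = 32: Σ 2^(−ℓᵢ) = 4/32 + 4/32 + 8/32 + 4/32 + 1/32 = 21/32 = 0.65625.

0.65625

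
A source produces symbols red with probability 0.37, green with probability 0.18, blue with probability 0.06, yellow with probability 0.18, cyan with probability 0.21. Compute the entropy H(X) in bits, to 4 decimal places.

H = −Σ pᵢ log₂ pᵢ.
−0.37·log₂(0.37) = 0.5307
−0.18·log₂(0.18) = 0.4453
−0.06·log₂(0.06) = 0.2435
−0.18·log₂(0.18) = 0.4453
−0.21·log₂(0.21) = 0.4728
Sum ≈ 2.1377 → 2.1377 bits.

2.1377 bits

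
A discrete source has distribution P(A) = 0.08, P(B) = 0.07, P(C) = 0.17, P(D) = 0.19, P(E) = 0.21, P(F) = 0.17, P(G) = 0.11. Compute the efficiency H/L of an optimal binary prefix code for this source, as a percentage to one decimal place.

98.5%

Entropy H = −Σ p log₂ p ≈ 2.7076 bits.
Huffman merges: 7/100+2/25→3/20; 11/100+3/20→13/50; 17/100+17/100→17/50; 19/100+21/100→2/5; 13/50+17/50→3/5; 2/5+3/5→1. L = 11/4 ≈ 2.7500.
Efficiency = H/L = 2.7076/2.7500 = 98.5%.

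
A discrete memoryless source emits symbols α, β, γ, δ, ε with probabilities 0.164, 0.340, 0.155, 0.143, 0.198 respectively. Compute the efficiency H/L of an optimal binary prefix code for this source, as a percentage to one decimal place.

Entropy H = −Σ p log₂ p ≈ 2.2377 bits.
Huffman merges: 143/1000+31/200→149/500; 41/250+99/500→181/500; 149/500+17/50→319/500; 181/500+319/500→1. L = 1149/500 ≈ 2.2980.
Efficiency = H/L = 2.2377/2.2980 = 97.4%.

97.4%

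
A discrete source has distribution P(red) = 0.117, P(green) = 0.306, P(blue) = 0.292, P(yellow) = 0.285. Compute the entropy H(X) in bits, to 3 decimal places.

H = −Σ pᵢ log₂ pᵢ.
−0.117·log₂(0.117) = 0.3622
−0.306·log₂(0.306) = 0.5228
−0.292·log₂(0.292) = 0.5186
−0.285·log₂(0.285) = 0.5161
Sum ≈ 1.9196 → 1.920 bits.

1.920 bits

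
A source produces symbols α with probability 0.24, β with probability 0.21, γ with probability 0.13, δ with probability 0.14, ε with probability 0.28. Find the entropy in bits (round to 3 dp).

2.261 bits

H = −Σ pᵢ log₂ pᵢ.
−0.24·log₂(0.24) = 0.4941
−0.21·log₂(0.21) = 0.4728
−0.13·log₂(0.13) = 0.3826
−0.14·log₂(0.14) = 0.3971
−0.28·log₂(0.28) = 0.5142
Sum ≈ 2.2609 → 2.261 bits.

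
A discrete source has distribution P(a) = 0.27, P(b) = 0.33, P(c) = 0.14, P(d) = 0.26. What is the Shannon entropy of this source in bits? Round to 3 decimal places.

1.940 bits

H = −Σ pᵢ log₂ pᵢ.
−0.27·log₂(0.27) = 0.5100
−0.33·log₂(0.33) = 0.5278
−0.14·log₂(0.14) = 0.3971
−0.26·log₂(0.26) = 0.5053
Sum ≈ 1.9402 → 1.940 bits.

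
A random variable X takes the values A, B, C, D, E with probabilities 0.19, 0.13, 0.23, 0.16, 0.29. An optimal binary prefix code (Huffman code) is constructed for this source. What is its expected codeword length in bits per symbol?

Repeatedly combine the two least-probable nodes; the expected code length is the sum of the merged weights.
merge 13/100 + 4/25 → 29/100
merge 19/100 + 23/100 → 21/50
merge 29/100 + 29/100 → 29/50
merge 21/50 + 29/50 → 1
L = 29/100 + 21/50 + 29/50 + 1 = 229/100 = 2.29 bits/symbol.

2.29 bits/symbol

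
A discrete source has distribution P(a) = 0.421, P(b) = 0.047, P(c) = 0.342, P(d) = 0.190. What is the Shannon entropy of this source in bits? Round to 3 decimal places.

H = −Σ pᵢ log₂ pᵢ.
−0.421·log₂(0.421) = 0.5255
−0.047·log₂(0.047) = 0.2073
−0.342·log₂(0.342) = 0.5294
−0.190·log₂(0.190) = 0.4552
Sum ≈ 1.7174 → 1.717 bits.

1.717 bits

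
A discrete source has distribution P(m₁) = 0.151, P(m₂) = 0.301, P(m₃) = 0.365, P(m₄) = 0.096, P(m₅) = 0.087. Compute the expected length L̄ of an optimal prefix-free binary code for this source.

Repeatedly combine the two least-probable nodes; the expected code length is the sum of the merged weights.
merge 87/1000 + 12/125 → 183/1000
merge 151/1000 + 183/1000 → 167/500
merge 301/1000 + 167/500 → 127/200
merge 73/200 + 127/200 → 1
L = 183/1000 + 167/500 + 127/200 + 1 = 269/125 = 2.152 bits/symbol.

2.152 bits/symbol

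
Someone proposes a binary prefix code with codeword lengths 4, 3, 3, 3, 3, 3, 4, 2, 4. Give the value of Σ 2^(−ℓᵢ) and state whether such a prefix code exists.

With common denominator 2^4 = 16: Σ 2^(−ℓᵢ) = 1/16 + 2/16 + 2/16 + 2/16 + 2/16 + 2/16 + 1/16 + 4/16 + 1/16 = 17/16 = 1.0625.
Kraft's inequality requires Σ ≤ 1; here Σ = 1.0625 > 1, so no such prefix code exists.

1.0625; no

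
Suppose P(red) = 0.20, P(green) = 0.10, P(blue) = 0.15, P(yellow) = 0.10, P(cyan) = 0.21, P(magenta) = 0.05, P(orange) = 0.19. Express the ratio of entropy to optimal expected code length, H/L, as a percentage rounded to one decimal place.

Entropy H = −Σ p log₂ p ≈ 2.6835 bits.
Huffman merges: 1/20+1/10→3/20; 1/10+3/20→1/4; 3/20+19/100→17/50; 1/5+21/100→41/100; 1/4+17/50→59/100; 41/100+59/100→1. L = 137/50 ≈ 2.7400.
Efficiency = H/L = 2.6835/2.7400 = 97.9%.

97.9%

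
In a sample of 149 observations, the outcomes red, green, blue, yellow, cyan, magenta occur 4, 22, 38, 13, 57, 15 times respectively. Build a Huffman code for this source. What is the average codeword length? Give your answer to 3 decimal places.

Probabilities are the counts divided by 149.
Repeatedly combine the two least-probable nodes; the expected code length is the sum of the merged weights.
merge 4/149 + 13/149 → 17/149
merge 15/149 + 17/149 → 32/149
merge 22/149 + 32/149 → 54/149
merge 38/149 + 54/149 → 92/149
merge 57/149 + 92/149 → 1
L = 17/149 + 32/149 + 54/149 + 92/149 + 1 = 344/149 ≈ 2.309 bits/symbol.

2.309 bits/symbol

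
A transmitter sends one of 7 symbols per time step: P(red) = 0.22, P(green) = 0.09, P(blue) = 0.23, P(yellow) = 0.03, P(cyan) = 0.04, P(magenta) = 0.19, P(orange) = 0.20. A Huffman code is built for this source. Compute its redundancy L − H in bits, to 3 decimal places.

Entropy H = −Σ p log₂ p ≈ 2.5380 bits.
Huffman merges: 3/100+1/25→7/100; 7/100+9/100→4/25; 4/25+19/100→7/20; 1/5+11/50→21/50; 23/100+7/20→29/50; 21/50+29/50→1. L = 129/50 ≈ 2.5800.
L − H = 2.5800 − 2.5380 = 0.042 bits.

0.042 bits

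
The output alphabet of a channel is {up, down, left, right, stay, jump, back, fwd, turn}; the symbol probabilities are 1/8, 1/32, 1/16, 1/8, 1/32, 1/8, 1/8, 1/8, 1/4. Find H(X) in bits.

Each probability is a power of 1/2, so log₂(1/p) is an integer.
H = Σ p·log₂(1/p) = 1/8·3 + 1/32·5 + 1/16·4 + 1/8·3 + 1/32·5 + 1/8·3 + 1/8·3 + 1/8·3 + 1/4·2 = 2.9375 bits.

2.9375 bits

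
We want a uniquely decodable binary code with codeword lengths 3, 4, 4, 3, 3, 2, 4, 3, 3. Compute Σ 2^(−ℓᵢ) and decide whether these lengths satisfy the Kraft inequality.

With common denominator 2^4 = 16: Σ 2^(−ℓᵢ) = 2/16 + 1/16 + 1/16 + 2/16 + 2/16 + 4/16 + 1/16 + 2/16 + 2/16 = 17/16 = 1.0625.
Kraft's inequality requires Σ ≤ 1; here Σ = 1.0625 > 1, so no such prefix code exists.

1.0625; no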